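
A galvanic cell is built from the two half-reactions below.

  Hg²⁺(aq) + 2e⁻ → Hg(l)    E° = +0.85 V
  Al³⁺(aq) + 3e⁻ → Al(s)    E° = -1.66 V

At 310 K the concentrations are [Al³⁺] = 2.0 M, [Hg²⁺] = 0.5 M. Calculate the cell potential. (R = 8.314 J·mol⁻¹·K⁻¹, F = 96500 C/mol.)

The Hg²⁺/Hg couple has the higher reduction potential and acts as the cathode, so E°_cell = +0.85 − (-1.66) = 2.51 V.
Balancing electrons gives n = 6; the reaction quotient is Q = [Al³⁺]^2/[Hg²⁺]^3 = 32.0.
E = E° − (RT/nF) ln Q = 2.51 − (8.314×310)/(6×96500) × (3.466) = 2.510 − 0.015 = 2.495 V.

2.49 V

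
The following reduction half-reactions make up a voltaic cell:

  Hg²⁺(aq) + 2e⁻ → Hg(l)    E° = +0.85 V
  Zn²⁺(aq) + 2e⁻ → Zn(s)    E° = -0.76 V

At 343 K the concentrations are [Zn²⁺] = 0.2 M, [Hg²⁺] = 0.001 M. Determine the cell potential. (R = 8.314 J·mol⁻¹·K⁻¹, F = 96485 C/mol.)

1.53 V

The Hg²⁺/Hg couple has the higher reduction potential and acts as the cathode, so E°_cell = +0.85 − (-0.76) = 1.61 V.
Balancing electrons gives n = 2; the reaction quotient is Q = [Zn²⁺]/[Hg²⁺] = 200.
E = E° − (RT/nF) ln Q = 1.61 − (8.314×343)/(2×96485) × (5.298) = 1.610 − 0.078 = 1.532 V.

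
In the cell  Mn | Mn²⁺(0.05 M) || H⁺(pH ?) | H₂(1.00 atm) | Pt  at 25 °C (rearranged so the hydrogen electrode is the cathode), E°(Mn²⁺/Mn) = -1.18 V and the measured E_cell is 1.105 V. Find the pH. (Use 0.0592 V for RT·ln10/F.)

E°_cell = 1.18 V and n = 2.
log Q = n(E° − E)/0.0592 = 2×(1.18 − 1.105)/0.0592 = 2.534.
With Q = [Mn²⁺]·P(H₂) / [H⁺]^2, solving for [H⁺] gives log[H⁺] = -1.917, so pH = 1.92.

pH = 1.92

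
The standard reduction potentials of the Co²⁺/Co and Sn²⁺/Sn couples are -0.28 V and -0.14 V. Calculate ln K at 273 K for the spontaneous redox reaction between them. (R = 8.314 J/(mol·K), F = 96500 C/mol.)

E°_cell = -0.14 − (-0.28) = 0.14 V, with n = 2 electrons transferred.
At equilibrium E = 0, so the Nernst equation gives ln K = nFE°/RT = (2)(96500)(0.14)/((8.314)(273)) = 11.90.

ln K = 11.9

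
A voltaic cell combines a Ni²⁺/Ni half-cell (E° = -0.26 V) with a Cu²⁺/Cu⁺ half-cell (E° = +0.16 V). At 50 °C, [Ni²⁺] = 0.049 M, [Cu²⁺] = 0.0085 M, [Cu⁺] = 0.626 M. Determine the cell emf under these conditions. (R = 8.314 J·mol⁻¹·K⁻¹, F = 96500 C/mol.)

0.342 V

The Cu²⁺/Cu⁺ couple has the higher reduction potential and acts as the cathode, so E°_cell = +0.16 − (-0.26) = 0.42 V.
Balancing electrons gives n = 2; the reaction quotient is Q = [Ni²⁺]·[Cu⁺]^2/[Cu²⁺]^2 = 266.
E = E° − (RT/nF) ln Q = 0.42 − (8.314×323)/(2×96500) × (5.583) = 0.420 − 0.078 = 0.342 V.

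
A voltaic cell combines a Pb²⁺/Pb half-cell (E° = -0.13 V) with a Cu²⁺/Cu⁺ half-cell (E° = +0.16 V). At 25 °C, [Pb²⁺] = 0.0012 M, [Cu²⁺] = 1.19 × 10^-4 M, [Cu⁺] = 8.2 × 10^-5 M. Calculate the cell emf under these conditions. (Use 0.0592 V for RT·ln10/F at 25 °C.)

0.386 V

The Cu²⁺/Cu⁺ couple has the higher reduction potential and acts as the cathode, so E°_cell = +0.16 − (-0.13) = 0.29 V.
Balancing electrons gives n = 2; the reaction quotient is Q = [Pb²⁺]·[Cu⁺]^2/[Cu²⁺]^2 = 5.7 × 10^-4.
At 25 °C, E = E° − (0.0592/n) log Q = 0.29 − (0.0592/2)(-3.244) = 0.290 + 0.096 = 0.386 V.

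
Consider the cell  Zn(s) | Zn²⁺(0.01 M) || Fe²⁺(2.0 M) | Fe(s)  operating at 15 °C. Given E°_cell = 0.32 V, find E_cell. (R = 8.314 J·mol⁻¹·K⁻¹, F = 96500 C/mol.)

0.386 V

Balancing electrons gives n = 2; the reaction quotient is Q = [Zn²⁺]/[Fe²⁺] = 0.00500.
E = E° − (RT/nF) ln Q = 0.32 − (8.314×288)/(2×96500) × (-5.298) = 0.320 + 0.066 = 0.386 V.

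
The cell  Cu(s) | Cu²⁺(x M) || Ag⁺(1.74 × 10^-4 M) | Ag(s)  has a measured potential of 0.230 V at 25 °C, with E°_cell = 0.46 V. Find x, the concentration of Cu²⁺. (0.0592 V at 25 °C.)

From the Nernst equation, log Q = n(E° − E)/0.0592 = 2(0.46 − 0.230)/0.0592 = 7.770, so Q = 5.89 × 10^7.
With Q = [Cu²⁺]/[Ag⁺]^2 and the known concentrations, [Cu²⁺] in the numerator gives [Cu²⁺] = 1.8 M.

1.8 M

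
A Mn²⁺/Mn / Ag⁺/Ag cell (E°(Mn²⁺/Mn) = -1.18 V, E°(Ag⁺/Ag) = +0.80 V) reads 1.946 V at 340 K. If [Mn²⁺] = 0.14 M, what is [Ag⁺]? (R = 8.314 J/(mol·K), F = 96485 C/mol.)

0.12 M

From the Nernst equation, ln Q = nF(E° − E)/RT = 2×96485×(1.98 − 1.946)/(8.314×340) = 2.321, so Q = 10.2.
With Q = [Mn²⁺]/[Ag⁺]^2 and the known concentrations, [Ag⁺]^2 in the denominator gives [Ag⁺] = 0.12 M.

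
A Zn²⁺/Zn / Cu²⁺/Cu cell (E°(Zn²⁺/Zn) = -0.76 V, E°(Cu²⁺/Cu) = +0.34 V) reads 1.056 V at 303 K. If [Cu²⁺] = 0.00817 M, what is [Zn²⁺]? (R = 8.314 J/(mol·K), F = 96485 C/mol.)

0.24 M

From the Nernst equation, ln Q = nF(E° − E)/RT = 2×96485×(1.10 − 1.056)/(8.314×303) = 3.370, so Q = 29.1.
With Q = [Zn²⁺]/[Cu²⁺] and the known concentrations, [Zn²⁺] in the numerator gives [Zn²⁺] = 0.24 M.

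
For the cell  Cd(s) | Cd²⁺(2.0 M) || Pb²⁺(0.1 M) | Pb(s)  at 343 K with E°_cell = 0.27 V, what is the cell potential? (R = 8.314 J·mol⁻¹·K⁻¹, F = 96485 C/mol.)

Balancing electrons gives n = 2; the reaction quotient is Q = [Cd²⁺]/[Pb²⁺] = 20.0.
E = E° − (RT/nF) ln Q = 0.27 − (8.314×343)/(2×96485) × (2.996) = 0.270 − 0.044 = 0.226 V.

0.226 V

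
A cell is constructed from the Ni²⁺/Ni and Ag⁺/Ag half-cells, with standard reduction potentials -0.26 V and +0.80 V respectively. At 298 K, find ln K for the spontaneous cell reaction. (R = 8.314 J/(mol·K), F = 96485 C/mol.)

ln K = 82.6

E°_cell = +0.80 − (-0.26) = 1.06 V, with n = 2 electrons transferred.
At equilibrium E = 0, so the Nernst equation gives ln K = nFE°/RT = (2)(96485)(1.06)/((8.314)(298)) = 82.56.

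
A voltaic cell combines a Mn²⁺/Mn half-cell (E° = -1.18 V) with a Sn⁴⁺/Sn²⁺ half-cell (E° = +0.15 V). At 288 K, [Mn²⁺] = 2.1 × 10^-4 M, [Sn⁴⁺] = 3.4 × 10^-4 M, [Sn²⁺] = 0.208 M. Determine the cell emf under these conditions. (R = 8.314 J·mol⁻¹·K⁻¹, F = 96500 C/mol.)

1.36 V

The Sn⁴⁺/Sn²⁺ couple has the higher reduction potential and acts as the cathode, so E°_cell = +0.15 − (-1.18) = 1.33 V.
Balancing electrons gives n = 2; the reaction quotient is Q = [Mn²⁺]·[Sn²⁺]/[Sn⁴⁺] = 0.128.
E = E° − (RT/nF) ln Q = 1.33 − (8.314×288)/(2×96500) × (-2.052) = 1.330 + 0.025 = 1.355 V.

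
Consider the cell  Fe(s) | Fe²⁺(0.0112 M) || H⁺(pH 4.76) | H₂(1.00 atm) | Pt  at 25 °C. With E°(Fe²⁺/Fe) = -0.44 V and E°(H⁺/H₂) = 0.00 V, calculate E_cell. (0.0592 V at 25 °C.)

0.22 V

The hydrogen couple is the cathode, so E°_cell = 0.44 V; n = 2.
[H⁺] = 10^(−4.76) = 1.7 × 10^-5 M, and Q = [Fe²⁺]·P(H₂) / [H⁺]^2 = 3.71 × 10^7.
E = E° − (0.0592/2) log Q = 0.44 − (0.0592/2)(7.569) = 0.216 V.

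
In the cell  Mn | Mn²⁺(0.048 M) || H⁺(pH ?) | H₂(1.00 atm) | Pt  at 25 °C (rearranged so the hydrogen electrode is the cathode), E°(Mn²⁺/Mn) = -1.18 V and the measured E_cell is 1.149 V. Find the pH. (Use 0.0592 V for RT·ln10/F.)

E°_cell = 1.18 V and n = 2.
log Q = n(E° − E)/0.0592 = 2×(1.18 − 1.149)/0.0592 = 1.047.
With Q = [Mn²⁺]·P(H₂) / [H⁺]^2, solving for [H⁺] gives log[H⁺] = -1.183, so pH = 1.18.

pH = 1.18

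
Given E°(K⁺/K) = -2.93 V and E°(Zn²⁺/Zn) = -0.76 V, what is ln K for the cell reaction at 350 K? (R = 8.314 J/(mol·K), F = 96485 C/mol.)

E°_cell = -0.76 − (-2.93) = 2.17 V, with n = 2 electrons transferred.
At equilibrium E = 0, so the Nernst equation gives ln K = nFE°/RT = (2)(96485)(2.17)/((8.314)(350)) = 143.90.

ln K = 143.9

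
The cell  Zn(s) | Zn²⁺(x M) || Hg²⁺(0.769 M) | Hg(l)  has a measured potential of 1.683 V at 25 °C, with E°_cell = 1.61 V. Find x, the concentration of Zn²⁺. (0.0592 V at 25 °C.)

From the Nernst equation, log Q = n(E° − E)/0.0592 = 2(1.61 − 1.683)/0.0592 = -2.466, so Q = 0.00342.
With Q = [Zn²⁺]/[Hg²⁺] and the known concentrations, [Zn²⁺] in the numerator gives [Zn²⁺] = 0.0026 M.

0.0026 M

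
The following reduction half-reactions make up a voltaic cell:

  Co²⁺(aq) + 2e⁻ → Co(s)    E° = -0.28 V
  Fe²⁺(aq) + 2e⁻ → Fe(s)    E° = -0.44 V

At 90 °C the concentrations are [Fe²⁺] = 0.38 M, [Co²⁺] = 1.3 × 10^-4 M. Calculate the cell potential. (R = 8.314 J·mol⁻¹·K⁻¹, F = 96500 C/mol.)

The Co²⁺/Co couple has the higher reduction potential and acts as the cathode, so E°_cell = -0.28 − (-0.44) = 0.16 V.
Balancing electrons gives n = 2; the reaction quotient is Q = [Fe²⁺]/[Co²⁺] = 2920.
E = E° − (RT/nF) ln Q = 0.16 − (8.314×363)/(2×96500) × (7.980) = 0.160 − 0.125 = 0.035 V.

0.035 V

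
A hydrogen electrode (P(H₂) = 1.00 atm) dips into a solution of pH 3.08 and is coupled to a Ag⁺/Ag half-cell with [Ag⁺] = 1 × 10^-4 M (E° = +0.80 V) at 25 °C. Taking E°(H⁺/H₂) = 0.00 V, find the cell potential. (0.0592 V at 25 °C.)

The Ag⁺/Ag couple is the cathode, so E°_cell = 0.80 V; n = 2.
[H⁺] = 10^(−3.08) = 8.3 × 10^-4 M, and Q = [H⁺]^2 / ([Ag⁺]^2·P(H₂)) = 69.2.
E = E° − (0.0592/2) log Q = 0.80 − (0.0592/2)(1.840) = 0.746 V.

0.75 V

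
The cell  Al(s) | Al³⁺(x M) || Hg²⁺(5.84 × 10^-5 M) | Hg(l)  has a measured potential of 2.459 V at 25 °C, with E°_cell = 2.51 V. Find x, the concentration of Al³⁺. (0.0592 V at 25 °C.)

From the Nernst equation, log Q = n(E° − E)/0.0592 = 6(2.51 − 2.459)/0.0592 = 5.169, so Q = 1.48 × 10^5.
With Q = [Al³⁺]^2/[Hg²⁺]^3 and the known concentrations, [Al³⁺]^2 in the numerator gives [Al³⁺] = 1.7 × 10^-4 M.

1.7 × 10^-4 M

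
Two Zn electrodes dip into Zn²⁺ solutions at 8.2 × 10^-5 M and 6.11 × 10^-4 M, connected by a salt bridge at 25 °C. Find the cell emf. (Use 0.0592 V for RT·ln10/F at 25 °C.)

0.026 V

Both half-cells are Zn²⁺/Zn, so E°_cell = 0. The concentrated side is the cathode; the cell reaction moves Zn²⁺ from high to low concentration with n = 2.
Q = [Zn²⁺]_dilute/[Zn²⁺]_conc = 8.2 × 10^-5/6.11 × 10^-4 = 0.134.
E = 0 − (0.0592/2) log Q = −(0.0592/2)(-0.872) = 0.0258 V.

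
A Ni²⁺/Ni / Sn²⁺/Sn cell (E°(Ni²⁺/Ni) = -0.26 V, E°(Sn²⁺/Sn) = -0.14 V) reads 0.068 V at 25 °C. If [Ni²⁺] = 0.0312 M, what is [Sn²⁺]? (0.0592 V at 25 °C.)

5.5 × 10^-4 M

From the Nernst equation, log Q = n(E° − E)/0.0592 = 2(0.12 − 0.068)/0.0592 = 1.757, so Q = 57.1.
With Q = [Ni²⁺]/[Sn²⁺] and the known concentrations, [Sn²⁺] in the denominator gives [Sn²⁺] = 5.5 × 10^-4 M.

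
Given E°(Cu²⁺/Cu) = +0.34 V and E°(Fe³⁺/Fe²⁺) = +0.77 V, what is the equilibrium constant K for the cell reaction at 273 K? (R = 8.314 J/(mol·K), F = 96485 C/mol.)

E°_cell = +0.77 − (+0.34) = 0.43 V, with n = 2 electrons transferred.
At equilibrium E = 0, so the Nernst equation gives ln K = nFE°/RT = (2)(96485)(0.43)/((8.314)(273)) = 36.56.
K = e^36.56 = 7.5 × 10^15.

7.5 × 10^15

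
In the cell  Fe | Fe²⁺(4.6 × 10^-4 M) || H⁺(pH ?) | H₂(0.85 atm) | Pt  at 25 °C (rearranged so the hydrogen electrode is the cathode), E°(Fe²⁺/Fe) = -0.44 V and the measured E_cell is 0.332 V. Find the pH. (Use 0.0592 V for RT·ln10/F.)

pH = 3.53

E°_cell = 0.44 V and n = 2.
log Q = n(E° − E)/0.0592 = 2×(0.44 − 0.332)/0.0592 = 3.649.
With Q = [Fe²⁺]·P(H₂) / [H⁺]^2, solving for [H⁺] gives log[H⁺] = -3.528, so pH = 3.53.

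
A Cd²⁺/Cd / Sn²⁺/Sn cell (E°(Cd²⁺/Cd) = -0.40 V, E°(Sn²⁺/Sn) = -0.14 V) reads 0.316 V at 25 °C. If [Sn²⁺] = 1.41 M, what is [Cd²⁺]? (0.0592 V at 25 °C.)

From the Nernst equation, log Q = n(E° − E)/0.0592 = 2(0.26 − 0.316)/0.0592 = -1.892, so Q = 0.0128.
With Q = [Cd²⁺]/[Sn²⁺] and the known concentrations, [Cd²⁺] in the numerator gives [Cd²⁺] = 0.018 M.

0.018 M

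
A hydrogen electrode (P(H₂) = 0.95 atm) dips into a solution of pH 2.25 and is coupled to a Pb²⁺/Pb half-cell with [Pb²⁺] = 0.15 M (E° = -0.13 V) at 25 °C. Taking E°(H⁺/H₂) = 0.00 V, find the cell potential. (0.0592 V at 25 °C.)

The hydrogen couple is the cathode, so E°_cell = 0.13 V; n = 2.
[H⁺] = 10^(−2.25) = 0.0056 M, and Q = [Pb²⁺]·P(H₂) / [H⁺]^2 = 4510.
E = E° − (0.0592/2) log Q = 0.13 − (0.0592/2)(3.654) = 0.022 V.

0.022 V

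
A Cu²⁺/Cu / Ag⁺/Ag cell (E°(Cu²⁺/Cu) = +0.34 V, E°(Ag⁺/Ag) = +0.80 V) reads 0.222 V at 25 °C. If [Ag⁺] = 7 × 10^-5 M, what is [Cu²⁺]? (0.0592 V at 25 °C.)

From the Nernst equation, log Q = n(E° − E)/0.0592 = 2(0.46 − 0.222)/0.0592 = 8.041, so Q = 1.1 × 10^8.
With Q = [Cu²⁺]/[Ag⁺]^2 and the known concentrations, [Cu²⁺] in the numerator gives [Cu²⁺] = 0.54 M.

0.54 M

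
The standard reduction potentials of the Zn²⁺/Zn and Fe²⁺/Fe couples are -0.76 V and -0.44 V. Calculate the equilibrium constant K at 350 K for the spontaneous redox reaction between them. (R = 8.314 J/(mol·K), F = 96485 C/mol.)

E°_cell = -0.44 − (-0.76) = 0.32 V, with n = 2 electrons transferred.
At equilibrium E = 0, so the Nernst equation gives ln K = nFE°/RT = (2)(96485)(0.32)/((8.314)(350)) = 21.22.
K = e^21.22 = 1.6 × 10^9.

1.6 × 10^9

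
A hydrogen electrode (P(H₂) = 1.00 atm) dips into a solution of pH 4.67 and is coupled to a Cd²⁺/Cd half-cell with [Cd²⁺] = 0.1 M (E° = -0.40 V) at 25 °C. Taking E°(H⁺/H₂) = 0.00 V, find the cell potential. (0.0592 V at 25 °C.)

The hydrogen couple is the cathode, so E°_cell = 0.40 V; n = 2.
[H⁺] = 10^(−4.67) = 2.1 × 10^-5 M, and Q = [Cd²⁺]·P(H₂) / [H⁺]^2 = 2.19 × 10^8.
E = E° − (0.0592/2) log Q = 0.40 − (0.0592/2)(8.340) = 0.153 V.

0.15 V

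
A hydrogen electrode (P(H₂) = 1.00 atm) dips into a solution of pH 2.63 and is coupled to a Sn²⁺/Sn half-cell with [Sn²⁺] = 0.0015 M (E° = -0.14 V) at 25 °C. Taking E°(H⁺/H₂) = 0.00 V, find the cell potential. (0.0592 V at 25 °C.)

0.068 V

The hydrogen couple is the cathode, so E°_cell = 0.14 V; n = 2.
[H⁺] = 10^(−2.63) = 0.0023 M, and Q = [Sn²⁺]·P(H₂) / [H⁺]^2 = 273.
E = E° − (0.0592/2) log Q = 0.14 − (0.0592/2)(2.436) = 0.068 V.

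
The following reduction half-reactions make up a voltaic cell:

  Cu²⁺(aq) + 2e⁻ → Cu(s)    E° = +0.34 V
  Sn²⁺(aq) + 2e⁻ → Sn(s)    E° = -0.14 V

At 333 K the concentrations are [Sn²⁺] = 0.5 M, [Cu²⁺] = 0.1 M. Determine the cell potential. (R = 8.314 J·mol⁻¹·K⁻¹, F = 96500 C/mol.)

0.457 V

The Cu²⁺/Cu couple has the higher reduction potential and acts as the cathode, so E°_cell = +0.34 − (-0.14) = 0.48 V.
Balancing electrons gives n = 2; the reaction quotient is Q = [Sn²⁺]/[Cu²⁺] = 5.00.
E = E° − (RT/nF) ln Q = 0.48 − (8.314×333)/(2×96500) × (1.609) = 0.480 − 0.023 = 0.457 V.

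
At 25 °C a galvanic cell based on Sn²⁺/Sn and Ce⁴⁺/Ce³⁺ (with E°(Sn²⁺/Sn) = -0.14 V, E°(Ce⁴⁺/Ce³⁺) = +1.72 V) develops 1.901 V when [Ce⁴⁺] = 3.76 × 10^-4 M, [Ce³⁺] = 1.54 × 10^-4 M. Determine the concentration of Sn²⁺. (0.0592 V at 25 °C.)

0.25 M

From the Nernst equation, log Q = n(E° − E)/0.0592 = 2(1.86 − 1.901)/0.0592 = -1.385, so Q = 0.0412.
With Q = [Sn²⁺]·[Ce³⁺]^2/[Ce⁴⁺]^2 and the known concentrations, [Sn²⁺] in the numerator gives [Sn²⁺] = 0.25 M.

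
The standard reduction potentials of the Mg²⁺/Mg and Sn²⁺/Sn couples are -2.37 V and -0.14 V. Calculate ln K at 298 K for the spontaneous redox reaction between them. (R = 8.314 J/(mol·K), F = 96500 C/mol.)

ln K = 173.7

E°_cell = -0.14 − (-2.37) = 2.23 V, with n = 2 electrons transferred.
At equilibrium E = 0, so the Nernst equation gives ln K = nFE°/RT = (2)(96500)(2.23)/((8.314)(298)) = 173.71.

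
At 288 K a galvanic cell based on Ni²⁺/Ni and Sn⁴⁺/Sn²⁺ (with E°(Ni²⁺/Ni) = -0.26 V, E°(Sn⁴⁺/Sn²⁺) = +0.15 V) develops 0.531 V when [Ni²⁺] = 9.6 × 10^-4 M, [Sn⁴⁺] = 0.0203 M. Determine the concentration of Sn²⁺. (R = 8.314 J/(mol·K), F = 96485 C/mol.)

0.0012 M

From the Nernst equation, ln Q = nF(E° − E)/RT = 2×96485×(0.41 − 0.531)/(8.314×288) = -9.752, so Q = 5.82 × 10^-5.
With Q = [Ni²⁺]·[Sn²⁺]/[Sn⁴⁺] and the known concentrations, [Sn²⁺] in the numerator gives [Sn²⁺] = 0.0012 M.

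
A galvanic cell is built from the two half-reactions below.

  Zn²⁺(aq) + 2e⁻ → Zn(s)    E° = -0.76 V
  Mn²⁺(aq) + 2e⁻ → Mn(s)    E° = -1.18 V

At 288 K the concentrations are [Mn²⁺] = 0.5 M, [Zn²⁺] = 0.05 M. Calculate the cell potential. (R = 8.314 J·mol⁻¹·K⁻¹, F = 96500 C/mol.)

0.391 V

The Zn²⁺/Zn couple has the higher reduction potential and acts as the cathode, so E°_cell = -0.76 − (-1.18) = 0.42 V.
Balancing electrons gives n = 2; the reaction quotient is Q = [Mn²⁺]/[Zn²⁺] = 10.0.
E = E° − (RT/nF) ln Q = 0.42 − (8.314×288)/(2×96500) × (2.303) = 0.420 − 0.029 = 0.391 V.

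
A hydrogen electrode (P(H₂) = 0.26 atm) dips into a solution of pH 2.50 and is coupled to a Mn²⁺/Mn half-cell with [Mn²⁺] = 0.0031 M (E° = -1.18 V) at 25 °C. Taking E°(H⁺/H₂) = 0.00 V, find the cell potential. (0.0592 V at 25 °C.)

1.12 V

The hydrogen couple is the cathode, so E°_cell = 1.18 V; n = 2.
[H⁺] = 10^(−2.50) = 0.0032 M, and Q = [Mn²⁺]·P(H₂) / [H⁺]^2 = 80.6.
E = E° − (0.0592/2) log Q = 1.18 − (0.0592/2)(1.906) = 1.124 V.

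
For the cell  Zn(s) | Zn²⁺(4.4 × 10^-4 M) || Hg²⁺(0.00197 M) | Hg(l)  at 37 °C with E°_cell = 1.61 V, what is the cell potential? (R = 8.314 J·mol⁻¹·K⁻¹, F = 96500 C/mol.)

Balancing electrons gives n = 2; the reaction quotient is Q = [Zn²⁺]/[Hg²⁺] = 0.223.
E = E° − (RT/nF) ln Q = 1.61 − (8.314×310)/(2×96500) × (-1.499) = 1.610 + 0.020 = 1.630 V.

1.63 V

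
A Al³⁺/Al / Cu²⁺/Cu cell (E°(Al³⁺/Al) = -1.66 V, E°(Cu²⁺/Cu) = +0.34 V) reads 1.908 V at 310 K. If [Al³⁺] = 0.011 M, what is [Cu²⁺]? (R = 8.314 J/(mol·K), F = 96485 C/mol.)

5 × 10^-5 M

From the Nernst equation, ln Q = nF(E° − E)/RT = 6×96485×(2.00 − 1.908)/(8.314×310) = 20.665, so Q = 9.43 × 10^8.
With Q = [Al³⁺]^2/[Cu²⁺]^3 and the known concentrations, [Cu²⁺]^3 in the denominator gives [Cu²⁺] = 5 × 10^-5 M.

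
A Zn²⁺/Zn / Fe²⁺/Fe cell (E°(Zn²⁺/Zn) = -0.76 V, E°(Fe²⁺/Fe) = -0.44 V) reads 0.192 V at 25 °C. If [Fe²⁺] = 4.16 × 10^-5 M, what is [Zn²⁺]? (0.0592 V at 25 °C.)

From the Nernst equation, log Q = n(E° − E)/0.0592 = 2(0.32 − 0.192)/0.0592 = 4.324, so Q = 2.11 × 10^4.
With Q = [Zn²⁺]/[Fe²⁺] and the known concentrations, [Zn²⁺] in the numerator gives [Zn²⁺] = 0.88 M.

0.88 M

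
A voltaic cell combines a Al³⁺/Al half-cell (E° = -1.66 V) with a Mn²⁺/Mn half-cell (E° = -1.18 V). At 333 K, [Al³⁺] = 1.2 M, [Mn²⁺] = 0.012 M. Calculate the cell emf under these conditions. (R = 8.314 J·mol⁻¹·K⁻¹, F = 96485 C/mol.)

The Mn²⁺/Mn couple has the higher reduction potential and acts as the cathode, so E°_cell = -1.18 − (-1.66) = 0.48 V.
Balancing electrons gives n = 6; the reaction quotient is Q = [Al³⁺]^2/[Mn²⁺]^3 = 8.33 × 10^5.
E = E° − (RT/nF) ln Q = 0.48 − (8.314×333)/(6×96485) × (13.633) = 0.480 − 0.065 = 0.415 V.

0.415 V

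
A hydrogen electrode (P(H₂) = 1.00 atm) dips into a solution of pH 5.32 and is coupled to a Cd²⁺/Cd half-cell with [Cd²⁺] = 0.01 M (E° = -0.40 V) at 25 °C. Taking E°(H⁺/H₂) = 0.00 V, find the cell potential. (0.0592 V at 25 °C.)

The hydrogen couple is the cathode, so E°_cell = 0.40 V; n = 2.
[H⁺] = 10^(−5.32) = 4.8 × 10^-6 M, and Q = [Cd²⁺]·P(H₂) / [H⁺]^2 = 4.37 × 10^8.
E = E° − (0.0592/2) log Q = 0.40 − (0.0592/2)(8.640) = 0.144 V.

0.14 V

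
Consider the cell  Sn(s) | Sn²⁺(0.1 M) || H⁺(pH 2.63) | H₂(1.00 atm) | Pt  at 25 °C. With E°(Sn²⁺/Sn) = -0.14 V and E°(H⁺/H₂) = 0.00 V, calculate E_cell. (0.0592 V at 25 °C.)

The hydrogen couple is the cathode, so E°_cell = 0.14 V; n = 2.
[H⁺] = 10^(−2.63) = 0.0023 M, and Q = [Sn²⁺]·P(H₂) / [H⁺]^2 = 1.82 × 10^4.
E = E° − (0.0592/2) log Q = 0.14 − (0.0592/2)(4.260) = 0.014 V.

0.014 V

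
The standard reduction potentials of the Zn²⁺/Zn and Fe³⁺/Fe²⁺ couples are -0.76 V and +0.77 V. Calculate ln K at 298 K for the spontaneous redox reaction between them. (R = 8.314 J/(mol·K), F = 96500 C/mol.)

E°_cell = +0.77 − (-0.76) = 1.53 V, with n = 2 electrons transferred.
At equilibrium E = 0, so the Nernst equation gives ln K = nFE°/RT = (2)(96500)(1.53)/((8.314)(298)) = 119.19.

ln K = 119.2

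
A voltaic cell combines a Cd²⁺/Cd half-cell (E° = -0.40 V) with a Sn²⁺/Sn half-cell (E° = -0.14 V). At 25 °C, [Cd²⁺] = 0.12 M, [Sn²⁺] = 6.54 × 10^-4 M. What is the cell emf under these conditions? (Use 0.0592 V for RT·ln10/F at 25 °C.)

0.193 V

The Sn²⁺/Sn couple has the higher reduction potential and acts as the cathode, so E°_cell = -0.14 − (-0.40) = 0.26 V.
Balancing electrons gives n = 2; the reaction quotient is Q = [Cd²⁺]/[Sn²⁺] = 183.
At 25 °C, E = E° − (0.0592/n) log Q = 0.26 − (0.0592/2)(2.264) = 0.260 − 0.067 = 0.193 V.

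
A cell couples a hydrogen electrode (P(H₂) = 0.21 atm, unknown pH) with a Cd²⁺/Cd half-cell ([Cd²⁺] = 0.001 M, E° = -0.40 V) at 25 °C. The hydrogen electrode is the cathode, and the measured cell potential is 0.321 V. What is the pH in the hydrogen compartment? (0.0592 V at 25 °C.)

E°_cell = 0.40 V and n = 2.
log Q = n(E° − E)/0.0592 = 2×(0.40 − 0.321)/0.0592 = 2.669.
With Q = [Cd²⁺]·P(H₂) / [H⁺]^2, solving for [H⁺] gives log[H⁺] = -3.173, so pH = 3.17.

pH = 3.17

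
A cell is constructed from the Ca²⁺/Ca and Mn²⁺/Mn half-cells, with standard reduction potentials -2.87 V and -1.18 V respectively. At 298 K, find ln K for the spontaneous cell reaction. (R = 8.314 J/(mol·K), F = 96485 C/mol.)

ln K = 131.6

E°_cell = -1.18 − (-2.87) = 1.69 V, with n = 2 electrons transferred.
At equilibrium E = 0, so the Nernst equation gives ln K = nFE°/RT = (2)(96485)(1.69)/((8.314)(298)) = 131.63.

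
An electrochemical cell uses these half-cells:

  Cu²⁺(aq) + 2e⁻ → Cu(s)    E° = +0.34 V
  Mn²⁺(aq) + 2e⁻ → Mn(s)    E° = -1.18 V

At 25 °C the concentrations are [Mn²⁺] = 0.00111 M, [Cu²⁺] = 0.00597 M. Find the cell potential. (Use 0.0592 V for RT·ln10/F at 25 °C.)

1.54 V

The Cu²⁺/Cu couple has the higher reduction potential and acts as the cathode, so E°_cell = +0.34 − (-1.18) = 1.52 V.
Balancing electrons gives n = 2; the reaction quotient is Q = [Mn²⁺]/[Cu²⁺] = 0.186.
At 25 °C, E = E° − (0.0592/n) log Q = 1.52 − (0.0592/2)(-0.731) = 1.520 + 0.022 = 1.542 V.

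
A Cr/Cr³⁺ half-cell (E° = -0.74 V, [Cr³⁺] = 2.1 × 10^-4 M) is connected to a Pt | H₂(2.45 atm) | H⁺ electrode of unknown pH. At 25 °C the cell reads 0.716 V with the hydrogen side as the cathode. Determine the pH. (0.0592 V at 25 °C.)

E°_cell = 0.74 V and n = 6.
log Q = n(E° − E)/0.0592 = 6×(0.74 − 0.716)/0.0592 = 2.432.
With Q = [Cr³⁺]^2·P(H₂)^3 / [H⁺]^6, solving for [H⁺] gives log[H⁺] = -1.437, so pH = 1.44.

pH = 1.44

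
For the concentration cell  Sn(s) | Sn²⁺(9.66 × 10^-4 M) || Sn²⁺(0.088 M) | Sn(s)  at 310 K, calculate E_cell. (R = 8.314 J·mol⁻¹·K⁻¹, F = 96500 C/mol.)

0.060 V

Both half-cells are Sn²⁺/Sn, so E°_cell = 0. The concentrated side is the cathode; the cell reaction moves Sn²⁺ from high to low concentration with n = 2.
Q = [Sn²⁺]_dilute/[Sn²⁺]_conc = 9.66 × 10^-4/0.088 = 0.0110.
E = 0 − (RT/nF) ln Q = −((8.314×310)/(2×96500))(-4.512) = 0.0603 V.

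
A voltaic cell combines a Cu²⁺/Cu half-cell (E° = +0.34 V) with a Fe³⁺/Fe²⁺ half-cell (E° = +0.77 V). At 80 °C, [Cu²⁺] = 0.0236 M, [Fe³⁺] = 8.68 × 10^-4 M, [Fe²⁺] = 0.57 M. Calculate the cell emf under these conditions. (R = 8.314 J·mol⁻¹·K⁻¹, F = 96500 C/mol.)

The Fe³⁺/Fe²⁺ couple has the higher reduction potential and acts as the cathode, so E°_cell = +0.77 − (+0.34) = 0.43 V.
Balancing electrons gives n = 2; the reaction quotient is Q = [Cu²⁺]·[Fe²⁺]^2/[Fe³⁺]^2 = 1.02 × 10^4.
E = E° − (RT/nF) ln Q = 0.43 − (8.314×353)/(2×96500) × (9.228) = 0.430 − 0.140 = 0.290 V.

0.290 V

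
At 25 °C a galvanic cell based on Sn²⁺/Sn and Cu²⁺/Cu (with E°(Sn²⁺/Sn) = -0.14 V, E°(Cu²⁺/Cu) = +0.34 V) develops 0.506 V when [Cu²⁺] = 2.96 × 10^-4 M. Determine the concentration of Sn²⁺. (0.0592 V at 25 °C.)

3.9 × 10^-5 M

From the Nernst equation, log Q = n(E° − E)/0.0592 = 2(0.48 − 0.506)/0.0592 = -0.878, so Q = 0.132.
With Q = [Sn²⁺]/[Cu²⁺] and the known concentrations, [Sn²⁺] in the numerator gives [Sn²⁺] = 3.9 × 10^-5 M.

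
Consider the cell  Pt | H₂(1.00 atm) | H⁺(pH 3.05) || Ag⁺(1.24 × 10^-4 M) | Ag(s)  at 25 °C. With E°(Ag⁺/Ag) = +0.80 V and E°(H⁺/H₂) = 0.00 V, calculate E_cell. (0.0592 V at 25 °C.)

0.75 V

The Ag⁺/Ag couple is the cathode, so E°_cell = 0.80 V; n = 2.
[H⁺] = 10^(−3.05) = 8.9 × 10^-4 M, and Q = [H⁺]^2 / ([Ag⁺]^2·P(H₂)) = 51.7.
E = E° − (0.0592/2) log Q = 0.80 − (0.0592/2)(1.713) = 0.749 V.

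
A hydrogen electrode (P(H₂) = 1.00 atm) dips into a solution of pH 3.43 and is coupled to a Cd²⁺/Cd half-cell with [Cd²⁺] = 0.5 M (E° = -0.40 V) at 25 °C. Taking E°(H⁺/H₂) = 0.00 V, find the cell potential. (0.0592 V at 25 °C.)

0.21 V

The hydrogen couple is the cathode, so E°_cell = 0.40 V; n = 2.
[H⁺] = 10^(−3.43) = 3.7 × 10^-4 M, and Q = [Cd²⁺]·P(H₂) / [H⁺]^2 = 3.62 × 10^6.
E = E° − (0.0592/2) log Q = 0.40 − (0.0592/2)(6.559) = 0.206 V.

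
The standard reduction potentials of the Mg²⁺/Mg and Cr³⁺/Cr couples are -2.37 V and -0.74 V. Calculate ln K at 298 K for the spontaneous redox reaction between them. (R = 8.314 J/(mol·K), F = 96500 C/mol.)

E°_cell = -0.74 − (-2.37) = 1.63 V, with n = 6 electrons transferred.
At equilibrium E = 0, so the Nernst equation gives ln K = nFE°/RT = (6)(96500)(1.63)/((8.314)(298)) = 380.93.

ln K = 380.9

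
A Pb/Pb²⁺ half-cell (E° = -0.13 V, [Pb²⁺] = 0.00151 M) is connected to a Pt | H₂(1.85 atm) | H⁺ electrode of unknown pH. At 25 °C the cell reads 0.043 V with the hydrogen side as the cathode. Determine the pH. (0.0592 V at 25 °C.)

pH = 2.75

E°_cell = 0.13 V and n = 2.
log Q = n(E° − E)/0.0592 = 2×(0.13 − 0.043)/0.0592 = 2.939.
With Q = [Pb²⁺]·P(H₂) / [H⁺]^2, solving for [H⁺] gives log[H⁺] = -2.747, so pH = 2.75.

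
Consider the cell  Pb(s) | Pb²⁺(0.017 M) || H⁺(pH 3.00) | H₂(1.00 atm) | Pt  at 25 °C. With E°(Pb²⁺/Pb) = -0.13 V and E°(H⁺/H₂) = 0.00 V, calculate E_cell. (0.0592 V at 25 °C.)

The hydrogen couple is the cathode, so E°_cell = 0.13 V; n = 2.
[H⁺] = 10^(−3.00) = 0.0010 M, and Q = [Pb²⁺]·P(H₂) / [H⁺]^2 = 1.7 × 10^4.
E = E° − (0.0592/2) log Q = 0.13 − (0.0592/2)(4.230) = 0.005 V.

0.005 V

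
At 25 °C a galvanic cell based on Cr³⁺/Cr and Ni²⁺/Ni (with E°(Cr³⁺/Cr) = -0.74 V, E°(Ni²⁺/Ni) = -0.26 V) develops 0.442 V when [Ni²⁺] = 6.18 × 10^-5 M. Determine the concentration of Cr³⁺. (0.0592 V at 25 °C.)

4.1 × 10^-5 M

From the Nernst equation, log Q = n(E° − E)/0.0592 = 6(0.48 − 0.442)/0.0592 = 3.851, so Q = 7100.
With Q = [Cr³⁺]^2/[Ni²⁺]^3 and the known concentrations, [Cr³⁺]^2 in the numerator gives [Cr³⁺] = 4.1 × 10^-5 M.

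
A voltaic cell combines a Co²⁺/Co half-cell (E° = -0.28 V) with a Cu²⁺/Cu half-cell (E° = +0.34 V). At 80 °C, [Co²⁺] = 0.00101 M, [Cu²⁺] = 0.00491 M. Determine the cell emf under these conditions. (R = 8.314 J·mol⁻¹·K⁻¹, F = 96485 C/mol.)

0.644 V

The Cu²⁺/Cu couple has the higher reduction potential and acts as the cathode, so E°_cell = +0.34 − (-0.28) = 0.62 V.
Balancing electrons gives n = 2; the reaction quotient is Q = [Co²⁺]/[Cu²⁺] = 0.206.
E = E° − (RT/nF) ln Q = 0.62 − (8.314×353)/(2×96485) × (-1.581) = 0.620 + 0.024 = 0.644 V.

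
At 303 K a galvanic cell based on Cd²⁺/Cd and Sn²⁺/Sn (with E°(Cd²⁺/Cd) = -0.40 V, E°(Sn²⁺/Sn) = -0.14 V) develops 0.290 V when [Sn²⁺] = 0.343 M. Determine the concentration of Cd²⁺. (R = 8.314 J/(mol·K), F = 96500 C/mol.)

0.034 M

From the Nernst equation, ln Q = nF(E° − E)/RT = 2×96500×(0.26 − 0.290)/(8.314×303) = -2.298, so Q = 0.100.
With Q = [Cd²⁺]/[Sn²⁺] and the known concentrations, [Cd²⁺] in the numerator gives [Cd²⁺] = 0.034 M.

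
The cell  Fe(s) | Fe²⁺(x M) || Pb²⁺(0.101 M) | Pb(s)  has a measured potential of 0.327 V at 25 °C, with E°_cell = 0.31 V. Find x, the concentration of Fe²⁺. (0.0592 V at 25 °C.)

0.027 M

From the Nernst equation, log Q = n(E° − E)/0.0592 = 2(0.31 − 0.327)/0.0592 = -0.574, so Q = 0.266.
With Q = [Fe²⁺]/[Pb²⁺] and the known concentrations, [Fe²⁺] in the numerator gives [Fe²⁺] = 0.027 M.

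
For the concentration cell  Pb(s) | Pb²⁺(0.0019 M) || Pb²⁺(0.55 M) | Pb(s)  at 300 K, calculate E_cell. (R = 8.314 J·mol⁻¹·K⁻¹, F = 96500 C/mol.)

Both half-cells are Pb²⁺/Pb, so E°_cell = 0. The concentrated side is the cathode; the cell reaction moves Pb²⁺ from high to low concentration with n = 2.
Q = [Pb²⁺]_dilute/[Pb²⁺]_conc = 0.0019/0.55 = 0.00345.
E = 0 − (RT/nF) ln Q = −((8.314×300)/(2×96500))(-5.668) = 0.0732 V.

0.073 V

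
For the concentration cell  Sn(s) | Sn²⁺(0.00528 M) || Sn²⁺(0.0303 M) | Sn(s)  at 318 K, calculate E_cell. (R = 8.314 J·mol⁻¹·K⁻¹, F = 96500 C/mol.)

0.024 V

Both half-cells are Sn²⁺/Sn, so E°_cell = 0. The concentrated side is the cathode; the cell reaction moves Sn²⁺ from high to low concentration with n = 2.
Q = [Sn²⁺]_dilute/[Sn²⁺]_conc = 0.00528/0.0303 = 0.174.
E = 0 − (RT/nF) ln Q = −((8.314×318)/(2×96500))(-1.747) = 0.0239 V.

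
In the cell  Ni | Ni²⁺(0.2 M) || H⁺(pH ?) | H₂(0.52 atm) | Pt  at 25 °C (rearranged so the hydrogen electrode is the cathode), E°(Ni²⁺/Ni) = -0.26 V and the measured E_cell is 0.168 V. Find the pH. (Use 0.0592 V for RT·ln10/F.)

pH = 2.05

E°_cell = 0.26 V and n = 2.
log Q = n(E° − E)/0.0592 = 2×(0.26 − 0.168)/0.0592 = 3.108.
With Q = [Ni²⁺]·P(H₂) / [H⁺]^2, solving for [H⁺] gives log[H⁺] = -2.046, so pH = 2.05.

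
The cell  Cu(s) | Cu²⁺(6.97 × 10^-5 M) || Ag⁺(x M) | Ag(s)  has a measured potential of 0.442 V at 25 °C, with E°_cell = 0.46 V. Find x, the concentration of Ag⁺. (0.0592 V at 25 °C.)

From the Nernst equation, log Q = n(E° − E)/0.0592 = 2(0.46 − 0.442)/0.0592 = 0.608, so Q = 4.06.
With Q = [Cu²⁺]/[Ag⁺]^2 and the known concentrations, [Ag⁺]^2 in the denominator gives [Ag⁺] = 0.0041 M.

0.0041 M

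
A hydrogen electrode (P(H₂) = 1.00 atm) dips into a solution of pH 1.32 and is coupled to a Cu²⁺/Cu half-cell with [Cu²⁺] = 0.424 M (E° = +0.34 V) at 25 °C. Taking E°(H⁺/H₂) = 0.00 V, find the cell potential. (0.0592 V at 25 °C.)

0.41 V

The Cu²⁺/Cu couple is the cathode, so E°_cell = 0.34 V; n = 2.
[H⁺] = 10^(−1.32) = 0.048 M, and Q = [H⁺]^2 / ([Cu²⁺]·P(H₂)) = 0.00540.
E = E° − (0.0592/2) log Q = 0.34 − (0.0592/2)(-2.267) = 0.407 V.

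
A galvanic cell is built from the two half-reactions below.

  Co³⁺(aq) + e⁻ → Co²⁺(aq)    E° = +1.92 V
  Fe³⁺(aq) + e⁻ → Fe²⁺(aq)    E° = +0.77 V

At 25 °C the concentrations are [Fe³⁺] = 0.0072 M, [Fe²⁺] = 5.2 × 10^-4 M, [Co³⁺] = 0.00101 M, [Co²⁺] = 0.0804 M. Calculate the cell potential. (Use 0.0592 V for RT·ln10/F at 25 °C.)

0.970 V

The Co³⁺/Co²⁺ couple has the higher reduction potential and acts as the cathode, so E°_cell = +1.92 − (+0.77) = 1.15 V.
Balancing electrons gives n = 1; the reaction quotient is Q = [Fe³⁺]·[Co²⁺]/([Fe²⁺]·[Co³⁺]) = 1100.
At 25 °C, E = E° − (0.0592/n) log Q = 1.15 − (0.0592/1)(3.042) = 1.150 − 0.180 = 0.970 V.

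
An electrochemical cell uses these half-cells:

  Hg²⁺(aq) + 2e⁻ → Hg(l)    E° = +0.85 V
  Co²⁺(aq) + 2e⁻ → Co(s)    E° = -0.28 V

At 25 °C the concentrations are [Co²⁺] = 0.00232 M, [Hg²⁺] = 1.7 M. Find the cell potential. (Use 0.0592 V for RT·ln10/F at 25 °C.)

1.21 V

The Hg²⁺/Hg couple has the higher reduction potential and acts as the cathode, so E°_cell = +0.85 − (-0.28) = 1.13 V.
Balancing electrons gives n = 2; the reaction quotient is Q = [Co²⁺]/[Hg²⁺] = 0.00136.
At 25 °C, E = E° − (0.0592/n) log Q = 1.13 − (0.0592/2)(-2.865) = 1.130 + 0.085 = 1.215 V.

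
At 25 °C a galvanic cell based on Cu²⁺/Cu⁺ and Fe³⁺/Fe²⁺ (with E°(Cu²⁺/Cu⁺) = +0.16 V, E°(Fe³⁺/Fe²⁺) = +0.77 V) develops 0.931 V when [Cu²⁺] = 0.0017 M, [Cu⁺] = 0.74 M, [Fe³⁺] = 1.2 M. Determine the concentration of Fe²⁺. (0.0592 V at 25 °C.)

0.002 M

From the Nernst equation, log Q = n(E° − E)/0.0592 = 1(0.61 − 0.931)/0.0592 = -5.422, so Q = 3.78 × 10^-6.
With Q = [Cu²⁺]·[Fe²⁺]/([Cu⁺]·[Fe³⁺]) and the known concentrations, [Fe²⁺] in the numerator gives [Fe²⁺] = 0.002 M.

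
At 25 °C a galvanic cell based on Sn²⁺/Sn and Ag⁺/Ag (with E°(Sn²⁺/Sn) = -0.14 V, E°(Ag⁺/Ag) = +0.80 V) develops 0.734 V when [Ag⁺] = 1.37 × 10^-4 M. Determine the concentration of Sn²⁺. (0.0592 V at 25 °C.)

From the Nernst equation, log Q = n(E° − E)/0.0592 = 2(0.94 − 0.734)/0.0592 = 6.959, so Q = 9.11 × 10^6.
With Q = [Sn²⁺]/[Ag⁺]^2 and the known concentrations, [Sn²⁺] in the numerator gives [Sn²⁺] = 0.17 M.

0.17 M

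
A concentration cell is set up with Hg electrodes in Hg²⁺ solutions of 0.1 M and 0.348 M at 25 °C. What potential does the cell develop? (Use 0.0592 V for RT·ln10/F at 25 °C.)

0.016 V

Both half-cells are Hg²⁺/Hg, so E°_cell = 0. The concentrated side is the cathode; the cell reaction moves Hg²⁺ from high to low concentration with n = 2.
Q = [Hg²⁺]_dilute/[Hg²⁺]_conc = 0.1/0.348 = 0.287.
E = 0 − (0.0592/2) log Q = −(0.0592/2)(-0.542) = 0.0160 V.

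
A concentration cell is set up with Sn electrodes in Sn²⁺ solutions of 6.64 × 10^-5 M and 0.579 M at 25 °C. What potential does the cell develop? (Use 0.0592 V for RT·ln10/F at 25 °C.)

0.12 V

Both half-cells are Sn²⁺/Sn, so E°_cell = 0. The concentrated side is the cathode; the cell reaction moves Sn²⁺ from high to low concentration with n = 2.
Q = [Sn²⁺]_dilute/[Sn²⁺]_conc = 6.64 × 10^-5/0.579 = 1.15 × 10^-4.
E = 0 − (0.0592/2) log Q = −(0.0592/2)(-3.941) = 0.1167 V.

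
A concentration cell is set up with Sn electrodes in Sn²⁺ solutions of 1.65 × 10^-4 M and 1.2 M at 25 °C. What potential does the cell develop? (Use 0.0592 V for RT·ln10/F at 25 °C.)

Both half-cells are Sn²⁺/Sn, so E°_cell = 0. The concentrated side is the cathode; the cell reaction moves Sn²⁺ from high to low concentration with n = 2.
Q = [Sn²⁺]_dilute/[Sn²⁺]_conc = 1.65 × 10^-4/1.2 = 1.38 × 10^-4.
E = 0 − (0.0592/2) log Q = −(0.0592/2)(-3.862) = 0.1143 V.

0.11 V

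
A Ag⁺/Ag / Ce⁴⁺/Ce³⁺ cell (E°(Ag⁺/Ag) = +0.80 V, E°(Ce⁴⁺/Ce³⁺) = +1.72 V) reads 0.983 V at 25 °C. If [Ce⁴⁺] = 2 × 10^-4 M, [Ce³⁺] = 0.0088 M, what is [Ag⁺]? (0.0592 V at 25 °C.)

0.002 M

From the Nernst equation, log Q = n(E° − E)/0.0592 = 1(0.92 − 0.983)/0.0592 = -1.064, so Q = 0.0863.
With Q = [Ag⁺]·[Ce³⁺]/[Ce⁴⁺] and the known concentrations, [Ag⁺] in the numerator gives [Ag⁺] = 0.002 M.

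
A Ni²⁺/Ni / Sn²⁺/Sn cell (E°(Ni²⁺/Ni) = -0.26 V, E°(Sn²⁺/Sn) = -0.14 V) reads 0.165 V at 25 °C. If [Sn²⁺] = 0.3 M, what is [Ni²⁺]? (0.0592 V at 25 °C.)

From the Nernst equation, log Q = n(E° − E)/0.0592 = 2(0.12 − 0.165)/0.0592 = -1.520, so Q = 0.0302.
With Q = [Ni²⁺]/[Sn²⁺] and the known concentrations, [Ni²⁺] in the numerator gives [Ni²⁺] = 0.0091 M.

0.0091 M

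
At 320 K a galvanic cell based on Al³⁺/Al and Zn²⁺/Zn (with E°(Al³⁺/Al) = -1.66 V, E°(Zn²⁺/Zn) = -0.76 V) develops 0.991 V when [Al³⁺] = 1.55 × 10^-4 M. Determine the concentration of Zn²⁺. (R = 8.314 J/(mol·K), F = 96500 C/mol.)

From the Nernst equation, ln Q = nF(E° − E)/RT = 6×96500×(0.90 − 0.991)/(8.314×320) = -19.804, so Q = 2.51 × 10^-9.
With Q = [Al³⁺]^2/[Zn²⁺]^3 and the known concentrations, [Zn²⁺]^3 in the denominator gives [Zn²⁺] = 2.1 M.

2.1 M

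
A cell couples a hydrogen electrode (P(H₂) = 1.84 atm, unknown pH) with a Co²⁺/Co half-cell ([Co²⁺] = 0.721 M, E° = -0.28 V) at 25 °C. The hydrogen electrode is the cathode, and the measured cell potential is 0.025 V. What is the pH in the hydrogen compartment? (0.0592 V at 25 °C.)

E°_cell = 0.28 V and n = 2.
log Q = n(E° − E)/0.0592 = 2×(0.28 − 0.025)/0.0592 = 8.615.
With Q = [Co²⁺]·P(H₂) / [H⁺]^2, solving for [H⁺] gives log[H⁺] = -4.246, so pH = 4.25.

pH = 4.25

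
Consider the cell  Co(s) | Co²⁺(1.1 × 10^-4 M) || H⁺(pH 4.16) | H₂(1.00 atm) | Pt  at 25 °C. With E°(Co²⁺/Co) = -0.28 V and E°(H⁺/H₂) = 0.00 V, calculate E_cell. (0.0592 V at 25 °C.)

0.15 V

The hydrogen couple is the cathode, so E°_cell = 0.28 V; n = 2.
[H⁺] = 10^(−4.16) = 6.9 × 10^-5 M, and Q = [Co²⁺]·P(H₂) / [H⁺]^2 = 2.3 × 10^4.
E = E° − (0.0592/2) log Q = 0.28 − (0.0592/2)(4.361) = 0.151 V.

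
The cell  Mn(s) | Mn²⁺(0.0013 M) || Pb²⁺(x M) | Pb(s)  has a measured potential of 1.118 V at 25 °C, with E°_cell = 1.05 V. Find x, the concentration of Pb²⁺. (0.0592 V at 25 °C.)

From the Nernst equation, log Q = n(E° − E)/0.0592 = 2(1.05 − 1.118)/0.0592 = -2.297, so Q = 0.00504.
With Q = [Mn²⁺]/[Pb²⁺] and the known concentrations, [Pb²⁺] in the denominator gives [Pb²⁺] = 0.26 M.

0.26 M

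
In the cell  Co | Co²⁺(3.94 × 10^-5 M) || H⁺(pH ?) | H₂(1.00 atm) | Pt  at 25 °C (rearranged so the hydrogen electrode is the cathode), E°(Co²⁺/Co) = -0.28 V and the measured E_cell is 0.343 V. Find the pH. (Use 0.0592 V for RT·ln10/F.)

E°_cell = 0.28 V and n = 2.
log Q = n(E° − E)/0.0592 = 2×(0.28 − 0.343)/0.0592 = -2.128.
With Q = [Co²⁺]·P(H₂) / [H⁺]^2, solving for [H⁺] gives log[H⁺] = -1.138, so pH = 1.14.

pH = 1.14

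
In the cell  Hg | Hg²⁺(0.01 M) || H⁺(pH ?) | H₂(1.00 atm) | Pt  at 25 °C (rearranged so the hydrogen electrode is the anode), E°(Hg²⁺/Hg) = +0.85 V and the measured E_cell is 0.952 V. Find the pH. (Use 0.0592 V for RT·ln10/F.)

pH = 2.72

E°_cell = 0.85 V and n = 2.
log Q = n(E° − E)/0.0592 = 2×(0.85 − 0.952)/0.0592 = -3.446.
With Q = [H⁺]^2 / ([Hg²⁺]·P(H₂)), solving for [H⁺] gives log[H⁺] = -2.723, so pH = 2.72.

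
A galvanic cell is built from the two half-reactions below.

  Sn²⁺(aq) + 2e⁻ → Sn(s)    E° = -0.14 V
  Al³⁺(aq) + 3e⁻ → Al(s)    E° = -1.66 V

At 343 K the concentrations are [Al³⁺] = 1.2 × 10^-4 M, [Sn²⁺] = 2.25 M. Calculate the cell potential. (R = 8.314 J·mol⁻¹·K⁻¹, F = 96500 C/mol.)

1.62 V

The Sn²⁺/Sn couple has the higher reduction potential and acts as the cathode, so E°_cell = -0.14 − (-1.66) = 1.52 V.
Balancing electrons gives n = 6; the reaction quotient is Q = [Al³⁺]^2/[Sn²⁺]^3 = 1.26 × 10^-9.
E = E° − (RT/nF) ln Q = 1.52 − (8.314×343)/(6×96500) × (-20.489) = 1.520 + 0.101 = 1.621 V.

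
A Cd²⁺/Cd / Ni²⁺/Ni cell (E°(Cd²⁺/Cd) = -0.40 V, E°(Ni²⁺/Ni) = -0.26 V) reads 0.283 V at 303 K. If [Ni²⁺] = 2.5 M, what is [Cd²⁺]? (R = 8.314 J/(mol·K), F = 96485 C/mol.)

From the Nernst equation, ln Q = nF(E° − E)/RT = 2×96485×(0.14 − 0.283)/(8.314×303) = -10.954, so Q = 1.75 × 10^-5.
With Q = [Cd²⁺]/[Ni²⁺] and the known concentrations, [Cd²⁺] in the numerator gives [Cd²⁺] = 4.4 × 10^-5 M.

4.4 × 10^-5 M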